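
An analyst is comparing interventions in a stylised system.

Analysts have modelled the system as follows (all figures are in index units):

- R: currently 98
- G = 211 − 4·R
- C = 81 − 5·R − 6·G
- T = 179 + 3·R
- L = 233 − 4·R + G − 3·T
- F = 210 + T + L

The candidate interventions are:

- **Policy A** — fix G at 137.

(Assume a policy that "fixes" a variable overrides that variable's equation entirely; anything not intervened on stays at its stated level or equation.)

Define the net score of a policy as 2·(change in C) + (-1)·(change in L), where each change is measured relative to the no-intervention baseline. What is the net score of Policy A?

Baseline:
  R = 98
  G = 211 − 4·98 = -181
  C = 81 − 5·98 − 6·(-181) = 677
  T = 179 + 3·98 = 473
  L = 233 − 4·98 + (-181) − 3·473 = -1759
Policy A (G := 137):
  R = 98
  G = 137
  C = 81 − 5·98 − 6·137 = -1231
  T = 179 + 3·98 = 473
  L = 233 − 4·98 + 137 − 3·473 = -1441
ΔC = -1231 − 677 = -1908; ΔL = -1441 − (-1759) = 318
Score = 2·(-1908) + (-1)·318 = -4134

-4134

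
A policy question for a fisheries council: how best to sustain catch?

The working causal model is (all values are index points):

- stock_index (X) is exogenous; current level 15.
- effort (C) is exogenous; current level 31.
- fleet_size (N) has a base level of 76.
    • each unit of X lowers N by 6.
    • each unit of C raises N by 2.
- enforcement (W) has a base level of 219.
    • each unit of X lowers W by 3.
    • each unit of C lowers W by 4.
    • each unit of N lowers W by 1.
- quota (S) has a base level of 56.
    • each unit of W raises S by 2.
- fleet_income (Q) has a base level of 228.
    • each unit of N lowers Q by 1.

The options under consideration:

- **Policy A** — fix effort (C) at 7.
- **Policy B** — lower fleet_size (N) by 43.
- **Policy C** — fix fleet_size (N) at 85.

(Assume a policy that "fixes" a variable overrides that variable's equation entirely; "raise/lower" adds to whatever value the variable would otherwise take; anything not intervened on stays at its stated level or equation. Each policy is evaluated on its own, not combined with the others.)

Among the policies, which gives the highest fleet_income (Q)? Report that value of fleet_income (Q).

Policy A (C := 7):
  X = 15
  C = 7
  N = 76 − 6·15 + 2·7 = 0
  Q = 228 − 0 = 228
Policy B (N − 43):
  X = 15
  C = 31
  N = 76 − 6·15 + 2·31 (−43 from intervention) = 5
  Q = 228 − 5 = 223
Policy C (N := 85):
  X = 15
  C = 31
  N = 85
  Q = 228 − 85 = 143
Comparing — Policy A: Q=228, Policy B: Q=223, Policy C: Q=143. Highest is 228 (Policy A).

228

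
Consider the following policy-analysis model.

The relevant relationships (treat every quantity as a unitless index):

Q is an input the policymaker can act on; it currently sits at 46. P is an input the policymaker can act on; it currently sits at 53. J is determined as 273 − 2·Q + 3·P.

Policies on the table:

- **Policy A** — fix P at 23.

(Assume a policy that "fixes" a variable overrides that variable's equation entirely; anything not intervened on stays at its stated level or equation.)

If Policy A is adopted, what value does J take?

Policy A (P := 23):
  Q = 46
  P = 23
  J = 273 − 2·46 + 3·23 = 250

250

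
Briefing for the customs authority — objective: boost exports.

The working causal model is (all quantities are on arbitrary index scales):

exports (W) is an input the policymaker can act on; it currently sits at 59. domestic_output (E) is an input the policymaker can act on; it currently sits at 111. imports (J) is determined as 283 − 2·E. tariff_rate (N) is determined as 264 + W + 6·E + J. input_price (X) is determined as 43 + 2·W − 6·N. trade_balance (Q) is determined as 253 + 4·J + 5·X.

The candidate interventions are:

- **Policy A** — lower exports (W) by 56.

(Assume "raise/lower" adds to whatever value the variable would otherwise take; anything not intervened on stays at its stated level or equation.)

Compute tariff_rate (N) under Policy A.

Policy A (W − 56):
  W = 59 − 56 = 3
  E = 111
  J = 283 − 2·111 = 61
  N = 264 + 3 + 6·111 + 61 = 994

994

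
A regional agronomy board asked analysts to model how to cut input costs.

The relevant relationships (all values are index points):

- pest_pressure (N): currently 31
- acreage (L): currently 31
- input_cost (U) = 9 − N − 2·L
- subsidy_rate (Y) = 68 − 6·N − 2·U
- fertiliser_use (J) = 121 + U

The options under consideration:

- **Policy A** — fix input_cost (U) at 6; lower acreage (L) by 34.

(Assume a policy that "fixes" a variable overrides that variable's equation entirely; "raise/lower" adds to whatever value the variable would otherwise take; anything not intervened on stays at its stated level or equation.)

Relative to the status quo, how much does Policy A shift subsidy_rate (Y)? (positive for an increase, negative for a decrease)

Baseline:
  N = 31
  L = 31
  U = 9 − 31 − 2·31 = -84
  Y = 68 − 6·31 − 2·(-84) = 50
Policy A (U := 6, L − 34):
  N = 31
  L = 31 − 34 = -3
  U = 6
  Y = 68 − 6·31 − 2·6 = -130
Change in Y: -130 − 50 = -180

-180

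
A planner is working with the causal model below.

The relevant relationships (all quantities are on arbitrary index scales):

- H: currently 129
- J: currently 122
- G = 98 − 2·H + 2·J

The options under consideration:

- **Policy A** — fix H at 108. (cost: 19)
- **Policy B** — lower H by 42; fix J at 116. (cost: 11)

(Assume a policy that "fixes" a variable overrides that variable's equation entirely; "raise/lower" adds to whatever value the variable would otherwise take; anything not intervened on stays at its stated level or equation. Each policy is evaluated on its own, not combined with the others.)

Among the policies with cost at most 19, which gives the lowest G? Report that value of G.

Policy A (H := 108):
  H = 108
  J = 122
  G = 98 − 2·108 + 2·122 = 126
Policy B (H − 42, J := 116):
  H = 129 − 42 = 87
  J = 116
  G = 98 − 2·87 + 2·116 = 156
Comparing — Policy A: G=126, Policy B: G=156. Lowest is 126 (Policy A).

126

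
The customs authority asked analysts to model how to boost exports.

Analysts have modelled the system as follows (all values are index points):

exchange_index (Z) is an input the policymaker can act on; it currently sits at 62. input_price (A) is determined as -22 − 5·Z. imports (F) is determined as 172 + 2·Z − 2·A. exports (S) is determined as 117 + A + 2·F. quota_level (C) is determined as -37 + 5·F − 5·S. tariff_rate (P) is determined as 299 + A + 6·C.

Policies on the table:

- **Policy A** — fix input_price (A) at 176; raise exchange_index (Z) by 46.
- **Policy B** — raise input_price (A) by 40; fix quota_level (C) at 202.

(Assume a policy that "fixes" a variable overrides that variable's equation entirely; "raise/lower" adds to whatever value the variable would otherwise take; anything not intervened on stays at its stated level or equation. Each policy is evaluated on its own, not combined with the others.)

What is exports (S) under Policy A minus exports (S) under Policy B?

-1220

Policy A (A := 176, Z + 46):
  Z = 62 + 46 = 108
  A = 176
  F = 172 + 2·108 − 2·176 = 36
  S = 117 + 176 + 2·36 = 365
Policy B (A + 40, C := 202):
  Z = 62
  A = -22 − 5·62 (+40 from intervention) = -292
  F = 172 + 2·62 − 2·(-292) = 880
  S = 117 + (-292) + 2·880 = 1585
S: 365 − 1585 = -1220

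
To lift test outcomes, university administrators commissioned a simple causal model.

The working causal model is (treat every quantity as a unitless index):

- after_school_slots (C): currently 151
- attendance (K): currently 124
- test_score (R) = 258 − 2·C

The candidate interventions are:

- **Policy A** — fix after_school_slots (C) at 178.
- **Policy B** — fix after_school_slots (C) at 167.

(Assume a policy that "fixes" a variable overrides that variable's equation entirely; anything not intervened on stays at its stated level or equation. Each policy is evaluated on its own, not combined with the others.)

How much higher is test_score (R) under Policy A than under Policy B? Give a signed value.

-22

Policy A (C := 178):
  C = 178
  R = 258 − 2·178 = -98
Policy B (C := 167):
  C = 167
  R = 258 − 2·167 = -76
R: -98 − (-76) = -22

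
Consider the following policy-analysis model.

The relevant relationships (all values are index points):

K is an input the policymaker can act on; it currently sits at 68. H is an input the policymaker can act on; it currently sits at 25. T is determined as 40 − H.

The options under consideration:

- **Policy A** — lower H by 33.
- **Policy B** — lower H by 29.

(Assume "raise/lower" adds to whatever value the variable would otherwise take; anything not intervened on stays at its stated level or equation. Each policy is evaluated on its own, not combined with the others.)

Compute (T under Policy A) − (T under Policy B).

Policy A (H − 33):
  H = 25 − 33 = -8
  T = 40 − (-8) = 48
Policy B (H − 29):
  H = 25 − 29 = -4
  T = 40 − (-4) = 44
T: 48 − 44 = 4

4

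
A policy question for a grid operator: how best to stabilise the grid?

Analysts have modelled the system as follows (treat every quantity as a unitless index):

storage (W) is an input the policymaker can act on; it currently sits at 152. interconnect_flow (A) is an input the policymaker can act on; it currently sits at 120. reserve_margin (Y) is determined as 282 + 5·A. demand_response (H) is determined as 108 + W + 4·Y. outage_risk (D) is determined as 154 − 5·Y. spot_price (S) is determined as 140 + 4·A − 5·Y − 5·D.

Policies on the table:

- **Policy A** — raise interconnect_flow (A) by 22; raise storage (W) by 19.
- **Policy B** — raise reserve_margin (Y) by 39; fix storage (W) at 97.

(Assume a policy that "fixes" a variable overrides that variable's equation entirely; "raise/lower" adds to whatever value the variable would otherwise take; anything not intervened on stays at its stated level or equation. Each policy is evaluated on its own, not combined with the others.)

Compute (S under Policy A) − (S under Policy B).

Policy A (A + 22, W + 19):
  A = 120 + 22 = 142
  Y = 282 + 5·142 = 992
  D = 154 − 5·992 = -4806
  S = 140 + 4·142 − 5·992 − 5·(-4806) = 19778
Policy B (Y + 39, W := 97):
  A = 120
  Y = 282 + 5·120 (+39 from intervention) = 921
  D = 154 − 5·921 = -4451
  S = 140 + 4·120 − 5·921 − 5·(-4451) = 18270
S: 19778 − 18270 = 1508

1508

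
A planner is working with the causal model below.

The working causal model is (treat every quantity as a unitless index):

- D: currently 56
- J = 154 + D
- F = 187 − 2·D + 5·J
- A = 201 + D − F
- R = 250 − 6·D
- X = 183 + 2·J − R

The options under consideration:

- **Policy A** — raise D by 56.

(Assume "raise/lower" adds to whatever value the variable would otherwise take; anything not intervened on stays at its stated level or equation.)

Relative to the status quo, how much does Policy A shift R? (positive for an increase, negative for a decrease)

Baseline:
  D = 56
  R = 250 − 6·56 = -86
Policy A (D + 56):
  D = 56 + 56 = 112
  R = 250 − 6·112 = -422
Change in R: -422 − (-86) = -336

-336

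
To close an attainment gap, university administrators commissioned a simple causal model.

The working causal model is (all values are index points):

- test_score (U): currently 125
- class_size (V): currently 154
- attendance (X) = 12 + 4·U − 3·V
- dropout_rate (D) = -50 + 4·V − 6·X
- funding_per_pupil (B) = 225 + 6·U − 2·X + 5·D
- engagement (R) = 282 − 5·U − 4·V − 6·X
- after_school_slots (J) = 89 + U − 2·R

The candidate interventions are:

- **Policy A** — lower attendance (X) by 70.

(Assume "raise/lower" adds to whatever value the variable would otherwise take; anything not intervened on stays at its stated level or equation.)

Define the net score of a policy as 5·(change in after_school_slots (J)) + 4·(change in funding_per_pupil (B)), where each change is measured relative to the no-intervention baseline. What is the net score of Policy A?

Baseline:
  U = 125
  V = 154
  X = 12 + 4·125 − 3·154 = 50
  D = -50 + 4·154 − 6·50 = 266
  B = 225 + 6·125 − 2·50 + 5·266 = 2205
  R = 282 − 5·125 − 4·154 − 6·50 = -1259
  J = 89 + 125 − 2·(-1259) = 2732
Policy A (X − 70):
  U = 125
  V = 154
  X = 12 + 4·125 − 3·154 (−70 from intervention) = -20
  D = -50 + 4·154 − 6·(-20) = 686
  B = 225 + 6·125 − 2·(-20) + 5·686 = 4445
  R = 282 − 5·125 − 4·154 − 6·(-20) = -839
  J = 89 + 125 − 2·(-839) = 1892
ΔJ = 1892 − 2732 = -840; ΔB = 4445 − 2205 = 2240
Score = 5·(-840) + 4·2240 = 4760

4760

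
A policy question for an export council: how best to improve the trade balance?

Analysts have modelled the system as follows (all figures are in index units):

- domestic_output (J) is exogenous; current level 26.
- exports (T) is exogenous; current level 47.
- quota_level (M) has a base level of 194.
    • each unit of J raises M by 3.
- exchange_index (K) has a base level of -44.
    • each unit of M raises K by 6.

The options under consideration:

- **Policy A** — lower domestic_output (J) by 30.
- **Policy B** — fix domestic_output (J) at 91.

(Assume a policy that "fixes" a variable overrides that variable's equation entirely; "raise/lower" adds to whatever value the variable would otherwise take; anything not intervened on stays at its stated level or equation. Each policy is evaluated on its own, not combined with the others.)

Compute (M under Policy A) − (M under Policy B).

Policy A (J − 30):
  J = 26 − 30 = -4
  M = 194 + 3·(-4) = 182
Policy B (J := 91):
  J = 91
  M = 194 + 3·91 = 467
M: 182 − 467 = -285

-285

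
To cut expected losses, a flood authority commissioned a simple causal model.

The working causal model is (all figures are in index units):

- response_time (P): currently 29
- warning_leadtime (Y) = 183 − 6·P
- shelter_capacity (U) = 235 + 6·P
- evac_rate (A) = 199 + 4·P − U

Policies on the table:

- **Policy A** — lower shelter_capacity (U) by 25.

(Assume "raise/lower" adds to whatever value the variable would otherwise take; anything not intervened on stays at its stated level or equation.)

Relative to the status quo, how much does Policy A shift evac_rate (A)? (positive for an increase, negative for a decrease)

25

Baseline:
  P = 29
  U = 235 + 6·29 = 409
  A = 199 + 4·29 − 409 = -94
Policy A (U − 25):
  P = 29
  U = 235 + 6·29 (−25 from intervention) = 384
  A = 199 + 4·29 − 384 = -69
Change in A: -69 − (-94) = 25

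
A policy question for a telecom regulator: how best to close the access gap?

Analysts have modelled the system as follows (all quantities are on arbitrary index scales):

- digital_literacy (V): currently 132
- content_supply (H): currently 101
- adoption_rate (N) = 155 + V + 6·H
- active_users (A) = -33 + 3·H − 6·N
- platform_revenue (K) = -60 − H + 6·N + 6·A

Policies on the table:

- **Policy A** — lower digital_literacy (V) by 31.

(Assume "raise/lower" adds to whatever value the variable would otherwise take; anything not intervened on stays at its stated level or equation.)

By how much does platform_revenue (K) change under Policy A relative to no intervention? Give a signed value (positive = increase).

930

Baseline:
  V = 132
  H = 101
  N = 155 + 132 + 6·101 = 893
  A = -33 + 3·101 − 6·893 = -5088
  K = -60 − 101 + 6·893 + 6·(-5088) = -25331
Policy A (V − 31):
  V = 132 − 31 = 101
  H = 101
  N = 155 + 101 + 6·101 = 862
  A = -33 + 3·101 − 6·862 = -4902
  K = -60 − 101 + 6·862 + 6·(-4902) = -24401
Change in K: -24401 − (-25331) = 930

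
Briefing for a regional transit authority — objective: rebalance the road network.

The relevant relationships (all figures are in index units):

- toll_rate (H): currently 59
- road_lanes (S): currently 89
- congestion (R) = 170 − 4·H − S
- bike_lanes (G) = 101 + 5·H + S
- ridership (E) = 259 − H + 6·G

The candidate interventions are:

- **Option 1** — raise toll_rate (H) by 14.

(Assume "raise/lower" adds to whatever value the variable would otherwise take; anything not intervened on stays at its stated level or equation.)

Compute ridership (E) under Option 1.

Option 1 (H + 14):
  H = 59 + 14 = 73
  S = 89
  G = 101 + 5·73 + 89 = 555
  E = 259 − 73 + 6·555 = 3516

3516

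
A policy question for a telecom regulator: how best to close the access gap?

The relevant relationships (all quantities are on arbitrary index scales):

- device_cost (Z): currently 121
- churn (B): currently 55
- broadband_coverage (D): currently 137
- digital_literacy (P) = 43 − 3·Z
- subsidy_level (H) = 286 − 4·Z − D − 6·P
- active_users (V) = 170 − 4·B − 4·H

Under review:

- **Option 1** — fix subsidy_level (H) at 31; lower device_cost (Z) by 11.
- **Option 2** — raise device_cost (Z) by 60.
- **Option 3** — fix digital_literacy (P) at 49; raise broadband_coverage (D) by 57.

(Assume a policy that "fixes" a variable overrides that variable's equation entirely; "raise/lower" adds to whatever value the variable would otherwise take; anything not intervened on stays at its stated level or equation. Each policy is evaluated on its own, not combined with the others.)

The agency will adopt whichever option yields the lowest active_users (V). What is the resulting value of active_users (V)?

-9750

Option 1 (H := 31, Z − 11):
  Z = 121 − 11 = 110
  B = 55
  D = 137
  P = 43 − 3·110 = -287
  H = 31
  V = 170 − 4·55 − 4·31 = -174
Option 2 (Z + 60):
  Z = 121 + 60 = 181
  B = 55
  D = 137
  P = 43 − 3·181 = -500
  H = 286 − 4·181 − 137 − 6·(-500) = 2425
  V = 170 − 4·55 − 4·2425 = -9750
Option 3 (P := 49, D + 57):
  Z = 121
  B = 55
  D = 137 + 57 = 194
  P = 49
  H = 286 − 4·121 − 194 − 6·49 = -686
  V = 170 − 4·55 − 4·(-686) = 2694
Comparing — Option 1: V=-174, Option 2: V=-9750, Option 3: V=2694. Lowest is -9750 (Option 2).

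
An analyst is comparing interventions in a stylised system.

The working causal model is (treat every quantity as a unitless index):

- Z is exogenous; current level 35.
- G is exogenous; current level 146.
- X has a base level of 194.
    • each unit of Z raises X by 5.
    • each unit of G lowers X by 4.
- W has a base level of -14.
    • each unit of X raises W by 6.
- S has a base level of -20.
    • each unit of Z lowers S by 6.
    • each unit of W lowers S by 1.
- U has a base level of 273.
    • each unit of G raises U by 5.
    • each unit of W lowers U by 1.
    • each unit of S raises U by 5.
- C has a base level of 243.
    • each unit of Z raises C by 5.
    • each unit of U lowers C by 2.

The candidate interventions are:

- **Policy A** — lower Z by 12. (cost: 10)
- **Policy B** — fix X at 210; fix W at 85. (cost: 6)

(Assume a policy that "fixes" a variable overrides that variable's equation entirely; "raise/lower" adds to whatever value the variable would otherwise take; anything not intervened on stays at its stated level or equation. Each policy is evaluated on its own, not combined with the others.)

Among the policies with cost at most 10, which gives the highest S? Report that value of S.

1506

Policy A (Z − 12):
  Z = 35 − 12 = 23
  G = 146
  X = 194 + 5·23 − 4·146 = -275
  W = -14 + 6·(-275) = -1664
  S = -20 − 6·23 − (-1664) = 1506
Policy B (X := 210, W := 85):
  Z = 35
  G = 146
  X = 210
  W = 85
  S = -20 − 6·35 − 85 = -315
Comparing — Policy A: S=1506, Policy B: S=-315. Highest is 1506 (Policy A).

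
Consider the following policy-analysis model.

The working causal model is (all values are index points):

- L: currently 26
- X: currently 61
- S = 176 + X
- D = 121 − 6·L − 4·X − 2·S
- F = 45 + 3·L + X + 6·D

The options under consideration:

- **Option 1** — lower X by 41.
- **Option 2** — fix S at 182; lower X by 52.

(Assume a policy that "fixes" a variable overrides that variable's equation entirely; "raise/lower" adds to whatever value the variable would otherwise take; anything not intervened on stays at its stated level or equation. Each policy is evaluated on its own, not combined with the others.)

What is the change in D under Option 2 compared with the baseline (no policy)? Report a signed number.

Baseline:
  L = 26
  X = 61
  S = 176 + 61 = 237
  D = 121 − 6·26 − 4·61 − 2·237 = -753
Option 2 (S := 182, X − 52):
  L = 26
  X = 61 − 52 = 9
  S = 182
  D = 121 − 6·26 − 4·9 − 2·182 = -435
Change in D: -435 − (-753) = 318

318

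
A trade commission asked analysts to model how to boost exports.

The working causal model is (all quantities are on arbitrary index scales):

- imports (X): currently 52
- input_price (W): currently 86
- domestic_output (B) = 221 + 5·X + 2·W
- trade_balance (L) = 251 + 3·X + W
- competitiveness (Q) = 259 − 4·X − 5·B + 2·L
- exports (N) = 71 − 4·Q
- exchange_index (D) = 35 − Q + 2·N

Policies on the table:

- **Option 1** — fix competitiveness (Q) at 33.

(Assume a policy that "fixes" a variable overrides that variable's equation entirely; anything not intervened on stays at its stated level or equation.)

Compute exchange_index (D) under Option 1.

-120

Option 1 (Q := 33):
  X = 52
  W = 86
  B = 221 + 5·52 + 2·86 = 653
  L = 251 + 3·52 + 86 = 493
  Q = 33
  N = 71 − 4·33 = -61
  D = 35 − 33 + 2·(-61) = -120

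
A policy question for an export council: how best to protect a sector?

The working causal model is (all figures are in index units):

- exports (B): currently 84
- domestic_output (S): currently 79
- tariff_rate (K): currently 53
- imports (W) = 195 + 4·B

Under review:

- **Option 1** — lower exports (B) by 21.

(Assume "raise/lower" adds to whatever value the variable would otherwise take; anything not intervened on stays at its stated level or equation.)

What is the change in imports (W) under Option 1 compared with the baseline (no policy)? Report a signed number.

Baseline:
  B = 84
  W = 195 + 4·84 = 531
Option 1 (B − 21):
  B = 84 − 21 = 63
  W = 195 + 4·63 = 447
Change in W: 447 − 531 = -84

-84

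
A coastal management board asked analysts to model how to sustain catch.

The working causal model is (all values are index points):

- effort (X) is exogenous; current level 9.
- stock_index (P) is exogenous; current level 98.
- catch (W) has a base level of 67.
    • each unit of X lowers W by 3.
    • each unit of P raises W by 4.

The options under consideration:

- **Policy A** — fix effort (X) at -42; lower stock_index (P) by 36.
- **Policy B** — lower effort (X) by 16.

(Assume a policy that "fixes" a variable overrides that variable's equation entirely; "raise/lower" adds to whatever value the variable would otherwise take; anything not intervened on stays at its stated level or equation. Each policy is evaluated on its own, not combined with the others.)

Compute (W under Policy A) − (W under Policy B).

Policy A (X := -42, P − 36):
  X = -42
  P = 98 − 36 = 62
  W = 67 − 3·(-42) + 4·62 = 441
Policy B (X − 16):
  X = 9 − 16 = -7
  P = 98
  W = 67 − 3·(-7) + 4·98 = 480
W: 441 − 480 = -39

-39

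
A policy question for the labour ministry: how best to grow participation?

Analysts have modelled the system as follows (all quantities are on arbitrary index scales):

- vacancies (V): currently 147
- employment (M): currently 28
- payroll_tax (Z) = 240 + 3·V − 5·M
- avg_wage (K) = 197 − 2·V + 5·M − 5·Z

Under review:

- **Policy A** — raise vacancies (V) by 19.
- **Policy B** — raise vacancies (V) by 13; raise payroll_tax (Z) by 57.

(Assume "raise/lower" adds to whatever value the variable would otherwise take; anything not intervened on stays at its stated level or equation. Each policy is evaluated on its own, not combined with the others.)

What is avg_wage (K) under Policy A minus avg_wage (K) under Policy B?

183

Policy A (V + 19):
  V = 147 + 19 = 166
  M = 28
  Z = 240 + 3·166 − 5·28 = 598
  K = 197 − 2·166 + 5·28 − 5·598 = -2985
Policy B (V + 13, Z + 57):
  V = 147 + 13 = 160
  M = 28
  Z = 240 + 3·160 − 5·28 (+57 from intervention) = 637
  K = 197 − 2·160 + 5·28 − 5·637 = -3168
K: -2985 − (-3168) = 183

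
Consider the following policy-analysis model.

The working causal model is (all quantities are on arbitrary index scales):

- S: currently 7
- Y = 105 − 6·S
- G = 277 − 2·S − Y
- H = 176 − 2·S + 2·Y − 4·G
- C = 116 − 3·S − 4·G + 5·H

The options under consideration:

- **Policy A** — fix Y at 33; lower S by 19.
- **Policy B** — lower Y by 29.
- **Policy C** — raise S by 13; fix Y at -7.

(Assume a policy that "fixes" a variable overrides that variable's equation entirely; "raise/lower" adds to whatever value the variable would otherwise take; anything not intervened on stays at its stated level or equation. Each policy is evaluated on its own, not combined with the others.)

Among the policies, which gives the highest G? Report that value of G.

Policy A (Y := 33, S − 19):
  S = 7 − 19 = -12
  Y = 33
  G = 277 − 2·(-12) − 33 = 268
Policy B (Y − 29):
  S = 7
  Y = 105 − 6·7 (−29 from intervention) = 34
  G = 277 − 2·7 − 34 = 229
Policy C (S + 13, Y := -7):
  S = 7 + 13 = 20
  Y = -7
  G = 277 − 2·20 − (-7) = 244
Comparing — Policy A: G=268, Policy B: G=229, Policy C: G=244. Highest is 268 (Policy A).

268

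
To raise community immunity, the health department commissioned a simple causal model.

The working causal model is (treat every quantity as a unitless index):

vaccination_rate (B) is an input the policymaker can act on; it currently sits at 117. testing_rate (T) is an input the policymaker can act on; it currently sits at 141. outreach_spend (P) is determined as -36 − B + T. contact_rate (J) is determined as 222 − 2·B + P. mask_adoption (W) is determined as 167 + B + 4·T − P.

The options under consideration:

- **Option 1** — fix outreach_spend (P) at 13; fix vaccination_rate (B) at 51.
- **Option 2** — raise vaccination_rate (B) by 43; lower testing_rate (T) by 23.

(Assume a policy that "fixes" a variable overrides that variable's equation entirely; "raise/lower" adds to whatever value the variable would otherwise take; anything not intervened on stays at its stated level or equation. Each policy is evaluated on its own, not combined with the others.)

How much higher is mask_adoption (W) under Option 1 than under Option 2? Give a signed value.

Option 1 (P := 13, B := 51):
  B = 51
  T = 141
  P = 13
  W = 167 + 51 + 4·141 − 13 = 769
Option 2 (B + 43, T − 23):
  B = 117 + 43 = 160
  T = 141 − 23 = 118
  P = -36 − 160 + 118 = -78
  W = 167 + 160 + 4·118 − (-78) = 877
W: 769 − 877 = -108

-108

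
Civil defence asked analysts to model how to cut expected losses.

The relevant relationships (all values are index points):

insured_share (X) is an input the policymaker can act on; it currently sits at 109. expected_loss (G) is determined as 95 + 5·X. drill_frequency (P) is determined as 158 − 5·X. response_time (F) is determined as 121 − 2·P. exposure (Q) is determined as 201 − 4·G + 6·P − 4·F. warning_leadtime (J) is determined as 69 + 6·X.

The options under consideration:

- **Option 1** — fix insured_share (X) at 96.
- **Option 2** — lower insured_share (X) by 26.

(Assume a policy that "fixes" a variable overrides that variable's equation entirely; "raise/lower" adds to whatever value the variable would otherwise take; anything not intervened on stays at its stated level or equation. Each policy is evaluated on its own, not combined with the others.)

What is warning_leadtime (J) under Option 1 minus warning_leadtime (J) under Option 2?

Option 1 (X := 96):
  X = 96
  J = 69 + 6·96 = 645
Option 2 (X − 26):
  X = 109 − 26 = 83
  J = 69 + 6·83 = 567
J: 645 − 567 = 78

78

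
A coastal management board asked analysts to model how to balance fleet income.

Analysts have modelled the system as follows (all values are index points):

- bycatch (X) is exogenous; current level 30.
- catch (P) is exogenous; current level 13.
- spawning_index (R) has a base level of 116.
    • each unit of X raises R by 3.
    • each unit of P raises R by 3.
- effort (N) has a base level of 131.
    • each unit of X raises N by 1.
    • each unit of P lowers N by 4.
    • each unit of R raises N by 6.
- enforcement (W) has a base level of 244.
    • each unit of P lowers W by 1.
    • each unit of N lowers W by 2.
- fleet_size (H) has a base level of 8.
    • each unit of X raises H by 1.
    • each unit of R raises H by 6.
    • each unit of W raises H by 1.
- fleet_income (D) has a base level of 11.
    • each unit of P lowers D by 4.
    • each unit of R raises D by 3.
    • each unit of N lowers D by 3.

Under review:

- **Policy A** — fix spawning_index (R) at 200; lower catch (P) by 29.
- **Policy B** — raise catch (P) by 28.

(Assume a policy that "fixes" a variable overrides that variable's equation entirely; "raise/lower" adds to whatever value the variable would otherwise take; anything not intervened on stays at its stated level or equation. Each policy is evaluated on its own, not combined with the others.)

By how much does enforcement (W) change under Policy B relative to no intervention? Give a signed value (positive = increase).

Baseline:
  X = 30
  P = 13
  R = 116 + 3·30 + 3·13 = 245
  N = 131 + 30 − 4·13 + 6·245 = 1579
  W = 244 − 13 − 2·1579 = -2927
Policy B (P + 28):
  X = 30
  P = 13 + 28 = 41
  R = 116 + 3·30 + 3·41 = 329
  N = 131 + 30 − 4·41 + 6·329 = 1971
  W = 244 − 41 − 2·1971 = -3739
Change in W: -3739 − (-2927) = -812

-812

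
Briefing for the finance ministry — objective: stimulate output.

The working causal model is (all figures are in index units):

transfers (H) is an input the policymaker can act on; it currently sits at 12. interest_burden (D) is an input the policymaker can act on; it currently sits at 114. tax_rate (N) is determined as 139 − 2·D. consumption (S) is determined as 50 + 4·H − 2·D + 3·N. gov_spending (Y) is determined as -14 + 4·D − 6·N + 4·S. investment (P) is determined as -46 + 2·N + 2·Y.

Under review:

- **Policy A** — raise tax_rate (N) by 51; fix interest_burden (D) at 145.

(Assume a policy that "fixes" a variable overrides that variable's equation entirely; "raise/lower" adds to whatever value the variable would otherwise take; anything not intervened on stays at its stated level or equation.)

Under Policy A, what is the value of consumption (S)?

-492

Policy A (N + 51, D := 145):
  H = 12
  D = 145
  N = 139 − 2·145 (+51 from intervention) = -100
  S = 50 + 4·12 − 2·145 + 3·(-100) = -492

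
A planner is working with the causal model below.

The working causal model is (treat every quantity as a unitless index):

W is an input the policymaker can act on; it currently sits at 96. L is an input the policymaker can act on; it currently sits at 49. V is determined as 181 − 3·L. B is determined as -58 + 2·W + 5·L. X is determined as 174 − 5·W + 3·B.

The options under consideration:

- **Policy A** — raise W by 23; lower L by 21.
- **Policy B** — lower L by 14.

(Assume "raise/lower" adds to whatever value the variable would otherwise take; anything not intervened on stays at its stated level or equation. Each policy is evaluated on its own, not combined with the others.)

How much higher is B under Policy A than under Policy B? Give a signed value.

Policy A (W + 23, L − 21):
  W = 96 + 23 = 119
  L = 49 − 21 = 28
  B = -58 + 2·119 + 5·28 = 320
Policy B (L − 14):
  W = 96
  L = 49 − 14 = 35
  B = -58 + 2·96 + 5·35 = 309
B: 320 − 309 = 11

11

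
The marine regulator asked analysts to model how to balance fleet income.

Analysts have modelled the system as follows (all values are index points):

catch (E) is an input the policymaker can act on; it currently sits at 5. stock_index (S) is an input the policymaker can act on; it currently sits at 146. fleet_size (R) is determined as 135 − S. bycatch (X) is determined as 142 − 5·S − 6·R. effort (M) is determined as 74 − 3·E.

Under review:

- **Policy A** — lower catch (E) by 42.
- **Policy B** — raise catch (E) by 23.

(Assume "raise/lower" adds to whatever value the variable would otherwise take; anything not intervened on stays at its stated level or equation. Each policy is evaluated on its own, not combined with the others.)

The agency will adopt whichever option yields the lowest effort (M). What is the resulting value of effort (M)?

-10

Policy A (E − 42):
  E = 5 − 42 = -37
  M = 74 − 3·(-37) = 185
Policy B (E + 23):
  E = 5 + 23 = 28
  M = 74 − 3·28 = -10
Comparing — Policy A: M=185, Policy B: M=-10. Lowest is -10 (Policy B).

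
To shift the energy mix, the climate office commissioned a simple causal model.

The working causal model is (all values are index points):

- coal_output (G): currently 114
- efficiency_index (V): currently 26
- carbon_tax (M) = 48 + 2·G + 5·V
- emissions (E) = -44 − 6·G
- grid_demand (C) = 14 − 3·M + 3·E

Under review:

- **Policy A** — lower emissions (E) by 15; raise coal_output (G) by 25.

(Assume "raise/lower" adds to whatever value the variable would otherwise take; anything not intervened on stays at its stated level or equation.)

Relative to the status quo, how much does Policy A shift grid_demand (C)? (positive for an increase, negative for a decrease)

Baseline:
  G = 114
  V = 26
  M = 48 + 2·114 + 5·26 = 406
  E = -44 − 6·114 = -728
  C = 14 − 3·406 + 3·(-728) = -3388
Policy A (E − 15, G + 25):
  G = 114 + 25 = 139
  V = 26
  M = 48 + 2·139 + 5·26 = 456
  E = -44 − 6·139 (−15 from intervention) = -893
  C = 14 − 3·456 + 3·(-893) = -4033
Change in C: -4033 − (-3388) = -645

-645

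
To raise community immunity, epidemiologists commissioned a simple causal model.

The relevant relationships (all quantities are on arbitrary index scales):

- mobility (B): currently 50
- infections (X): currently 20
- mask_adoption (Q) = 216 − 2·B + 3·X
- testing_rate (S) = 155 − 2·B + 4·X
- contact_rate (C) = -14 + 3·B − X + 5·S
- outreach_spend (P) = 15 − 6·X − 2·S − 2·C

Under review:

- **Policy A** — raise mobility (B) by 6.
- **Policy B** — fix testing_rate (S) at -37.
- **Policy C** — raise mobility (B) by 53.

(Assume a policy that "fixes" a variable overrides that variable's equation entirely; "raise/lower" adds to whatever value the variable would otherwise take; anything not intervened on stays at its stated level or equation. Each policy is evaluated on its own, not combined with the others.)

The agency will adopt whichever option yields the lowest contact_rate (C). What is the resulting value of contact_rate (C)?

Policy A (B + 6):
  B = 50 + 6 = 56
  X = 20
  S = 155 − 2·56 + 4·20 = 123
  C = -14 + 3·56 − 20 + 5·123 = 749
Policy B (S := -37):
  B = 50
  X = 20
  S = -37
  C = -14 + 3·50 − 20 + 5·(-37) = -69
Policy C (B + 53):
  B = 50 + 53 = 103
  X = 20
  S = 155 − 2·103 + 4·20 = 29
  C = -14 + 3·103 − 20 + 5·29 = 420
Comparing — Policy A: C=749, Policy B: C=-69, Policy C: C=420. Lowest is -69 (Policy B).

-69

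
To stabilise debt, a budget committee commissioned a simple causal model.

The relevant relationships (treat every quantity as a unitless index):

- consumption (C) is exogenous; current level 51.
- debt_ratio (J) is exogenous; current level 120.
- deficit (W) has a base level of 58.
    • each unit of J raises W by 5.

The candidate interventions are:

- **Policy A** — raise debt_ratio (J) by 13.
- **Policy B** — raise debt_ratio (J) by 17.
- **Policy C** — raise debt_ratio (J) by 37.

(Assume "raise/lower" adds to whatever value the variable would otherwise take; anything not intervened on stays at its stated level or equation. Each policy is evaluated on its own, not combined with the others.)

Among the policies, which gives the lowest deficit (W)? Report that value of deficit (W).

Policy A (J + 13):
  J = 120 + 13 = 133
  W = 58 + 5·133 = 723
Policy B (J + 17):
  J = 120 + 17 = 137
  W = 58 + 5·137 = 743
Policy C (J + 37):
  J = 120 + 37 = 157
  W = 58 + 5·157 = 843
Comparing — Policy A: W=723, Policy B: W=743, Policy C: W=843. Lowest is 723 (Policy A).

723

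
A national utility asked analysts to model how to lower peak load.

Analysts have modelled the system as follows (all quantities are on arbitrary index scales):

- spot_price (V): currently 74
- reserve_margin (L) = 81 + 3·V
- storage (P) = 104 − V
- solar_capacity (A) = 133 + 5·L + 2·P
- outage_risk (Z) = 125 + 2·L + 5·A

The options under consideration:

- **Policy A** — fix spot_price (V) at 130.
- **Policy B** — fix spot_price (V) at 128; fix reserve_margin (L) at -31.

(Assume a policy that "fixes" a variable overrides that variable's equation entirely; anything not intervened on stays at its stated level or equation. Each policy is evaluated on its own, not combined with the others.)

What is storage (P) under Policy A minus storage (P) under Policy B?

Policy A (V := 130):
  V = 130
  P = 104 − 130 = -26
Policy B (V := 128, L := -31):
  V = 128
  P = 104 − 128 = -24
P: -26 − (-24) = -2

-2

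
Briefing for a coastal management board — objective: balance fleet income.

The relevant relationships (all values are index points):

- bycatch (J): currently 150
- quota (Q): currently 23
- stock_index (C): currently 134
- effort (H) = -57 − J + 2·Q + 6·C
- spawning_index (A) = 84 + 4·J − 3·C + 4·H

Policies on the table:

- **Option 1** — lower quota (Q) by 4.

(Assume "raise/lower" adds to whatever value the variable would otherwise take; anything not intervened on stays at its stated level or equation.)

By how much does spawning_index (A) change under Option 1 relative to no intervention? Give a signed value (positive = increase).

Baseline:
  J = 150
  Q = 23
  C = 134
  H = -57 − 150 + 2·23 + 6·134 = 643
  A = 84 + 4·150 − 3·134 + 4·643 = 2854
Option 1 (Q − 4):
  J = 150
  Q = 23 − 4 = 19
  C = 134
  H = -57 − 150 + 2·19 + 6·134 = 635
  A = 84 + 4·150 − 3·134 + 4·635 = 2822
Change in A: 2822 − 2854 = -32

-32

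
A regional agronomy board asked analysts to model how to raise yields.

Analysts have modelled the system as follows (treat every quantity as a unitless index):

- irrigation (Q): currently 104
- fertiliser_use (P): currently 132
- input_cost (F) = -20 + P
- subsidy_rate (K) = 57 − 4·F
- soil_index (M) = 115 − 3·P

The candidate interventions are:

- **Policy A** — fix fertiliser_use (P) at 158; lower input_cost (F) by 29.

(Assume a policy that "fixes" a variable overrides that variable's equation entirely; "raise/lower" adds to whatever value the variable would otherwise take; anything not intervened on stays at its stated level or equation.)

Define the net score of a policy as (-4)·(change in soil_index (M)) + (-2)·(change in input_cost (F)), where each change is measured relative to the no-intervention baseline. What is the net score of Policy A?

Baseline:
  P = 132
  F = -20 + 132 = 112
  M = 115 − 3·132 = -281
Policy A (P := 158, F − 29):
  P = 158
  F = -20 + 158 (−29 from intervention) = 109
  M = 115 − 3·158 = -359
ΔM = -359 − (-281) = -78; ΔF = 109 − 112 = -3
Score = (-4)·(-78) + (-2)·(-3) = 318

318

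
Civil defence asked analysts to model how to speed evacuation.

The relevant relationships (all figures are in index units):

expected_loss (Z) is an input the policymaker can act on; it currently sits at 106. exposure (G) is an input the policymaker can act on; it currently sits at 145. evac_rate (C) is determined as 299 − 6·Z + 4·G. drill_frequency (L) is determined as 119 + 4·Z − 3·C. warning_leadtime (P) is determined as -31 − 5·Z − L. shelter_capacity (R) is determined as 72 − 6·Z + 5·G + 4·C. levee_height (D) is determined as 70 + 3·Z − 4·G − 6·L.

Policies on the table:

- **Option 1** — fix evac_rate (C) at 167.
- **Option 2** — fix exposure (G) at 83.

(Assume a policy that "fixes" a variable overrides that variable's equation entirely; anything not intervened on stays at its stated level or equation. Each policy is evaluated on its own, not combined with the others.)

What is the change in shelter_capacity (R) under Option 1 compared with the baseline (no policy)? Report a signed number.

-304

Baseline:
  Z = 106
  G = 145
  C = 299 − 6·106 + 4·145 = 243
  R = 72 − 6·106 + 5·145 + 4·243 = 1133
Option 1 (C := 167):
  Z = 106
  G = 145
  C = 167
  R = 72 − 6·106 + 5·145 + 4·167 = 829
Change in R: 829 − 1133 = -304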